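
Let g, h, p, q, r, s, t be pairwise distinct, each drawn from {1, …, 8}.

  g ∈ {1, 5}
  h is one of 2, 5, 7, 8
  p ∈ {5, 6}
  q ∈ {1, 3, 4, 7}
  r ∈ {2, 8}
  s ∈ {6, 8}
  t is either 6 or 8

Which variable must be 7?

h

s and t share exactly the 2 values {6, 8}; by pigeonhole those values go to them, so strike 6, 8 from h, p, r.
That leaves p = 5. Remove 5 from g, h.
That leaves r = 2. So h can't be 2.
So 7 goes to h.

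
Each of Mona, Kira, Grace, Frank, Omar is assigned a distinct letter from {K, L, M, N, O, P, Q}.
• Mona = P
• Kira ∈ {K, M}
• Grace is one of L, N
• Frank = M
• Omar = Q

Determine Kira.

K

Mona's domain is down to {P}, so Mona = P.
Frank's domain is down to {M}, so Frank = M. Eliminate M elsewhere: Kira.
So Kira = K.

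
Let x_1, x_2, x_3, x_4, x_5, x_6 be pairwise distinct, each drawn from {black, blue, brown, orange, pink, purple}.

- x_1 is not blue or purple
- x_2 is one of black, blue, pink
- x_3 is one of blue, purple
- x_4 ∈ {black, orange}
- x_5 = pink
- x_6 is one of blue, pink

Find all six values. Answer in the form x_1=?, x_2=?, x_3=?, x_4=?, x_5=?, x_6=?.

x_5's domain is down to {pink}, so x_5 = pink. Strike pink from x_1, x_2, x_6.
x_6 must be blue (only option left). So x_2, x_3 can't be blue.
x_2 has just one choice, so x_2 = black. So x_1, x_4 can't be black.
x_3's domain is down to {purple}, so x_3 = purple.
x_4's domain is down to {orange}, so x_4 = orange. Strike orange from x_1.
x_1's domain is down to {brown}, so x_1 = brown.

x_1=brown, x_2=black, x_3=purple, x_4=orange, x_5=pink, x_6=blue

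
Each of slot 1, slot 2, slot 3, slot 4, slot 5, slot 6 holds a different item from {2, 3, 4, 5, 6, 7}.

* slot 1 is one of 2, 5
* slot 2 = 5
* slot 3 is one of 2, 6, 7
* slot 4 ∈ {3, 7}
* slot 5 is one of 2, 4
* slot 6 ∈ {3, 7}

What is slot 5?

slot 2's domain is down to {5}, so slot 2 = 5. Strike 5 from slot 1.
slot 1 has just one choice, so slot 1 = 2. So slot 3, slot 5 can't be 2.
So slot 5 = 4.

4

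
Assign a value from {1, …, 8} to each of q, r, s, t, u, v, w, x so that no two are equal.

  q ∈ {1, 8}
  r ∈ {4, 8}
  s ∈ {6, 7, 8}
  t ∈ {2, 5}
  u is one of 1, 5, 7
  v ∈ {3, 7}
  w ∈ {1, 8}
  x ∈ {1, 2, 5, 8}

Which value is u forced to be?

7

The 8 variables together cover exactly {1, 2, 3, 4, 5, 6, 7, 8} — 8 values for 8 variables — and 3 appears only in v's list, so v = 3.
The 7 still-open variables draw from only 7 values {1, 2, 4, 5, 6, 7, 8}, so each is used; only r can be 4, hence r = 4.
The 6 still-open variables draw from only 6 values {1, 2, 5, 6, 7, 8}, so each is used; only s can be 6, hence s = 6.
The 5 still-open variables draw from only 5 values {1, 2, 5, 7, 8}, so each is used; only u can be 7, hence u = 7.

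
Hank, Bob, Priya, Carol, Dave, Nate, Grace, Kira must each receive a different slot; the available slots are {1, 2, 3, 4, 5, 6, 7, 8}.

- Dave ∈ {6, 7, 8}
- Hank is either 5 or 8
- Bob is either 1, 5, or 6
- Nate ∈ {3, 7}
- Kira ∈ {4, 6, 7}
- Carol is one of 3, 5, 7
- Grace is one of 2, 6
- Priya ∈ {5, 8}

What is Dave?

6

The 8 variables together cover exactly {1, 2, 3, 4, 5, 6, 7, 8} — 8 values for 8 variables — and 1 appears only in Bob's list, so Bob = 1.
The 7 still-open variables draw from only 7 values {2, 3, 4, 5, 6, 7, 8}, so each is used; only Grace can be 2, hence Grace = 2.
Among the 6 still-open variables, 4 fits only Kira (and all 6 values in {3, 4, 5, 6, 7, 8} must be used), so Kira = 4.
The 5 still-open variables together cover exactly {3, 5, 6, 7, 8} — 5 values for 5 variables — and 6 appears only in Dave's list, so Dave = 6.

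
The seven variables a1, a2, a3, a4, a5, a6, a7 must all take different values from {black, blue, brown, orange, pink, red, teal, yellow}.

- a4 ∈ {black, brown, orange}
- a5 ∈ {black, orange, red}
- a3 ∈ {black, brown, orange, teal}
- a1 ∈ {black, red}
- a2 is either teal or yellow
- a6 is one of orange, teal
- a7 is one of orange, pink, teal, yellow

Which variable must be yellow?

The 7 variables draw from only 7 values {black, brown, orange, pink, red, teal, yellow}, so each is used; only a7 can be pink, hence a7 = pink.
The 6 still-open variables draw from only 6 values {black, brown, orange, red, teal, yellow}, so each is used; only a2 can be yellow, hence a2 = yellow.

a2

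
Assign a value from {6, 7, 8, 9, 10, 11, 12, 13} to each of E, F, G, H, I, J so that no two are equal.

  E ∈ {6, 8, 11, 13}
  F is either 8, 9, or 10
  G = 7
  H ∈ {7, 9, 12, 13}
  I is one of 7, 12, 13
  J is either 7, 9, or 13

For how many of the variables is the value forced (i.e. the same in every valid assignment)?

1

G's domain is down to {7}, so G = 7. Strike 7 from H, I, J.
The 3 variables H, I, J are confined to {9, 12, 13}, which locks those values in; drop them from E, F.
Determined: G=7. The other variables each still have more than one consistent value. That makes 1.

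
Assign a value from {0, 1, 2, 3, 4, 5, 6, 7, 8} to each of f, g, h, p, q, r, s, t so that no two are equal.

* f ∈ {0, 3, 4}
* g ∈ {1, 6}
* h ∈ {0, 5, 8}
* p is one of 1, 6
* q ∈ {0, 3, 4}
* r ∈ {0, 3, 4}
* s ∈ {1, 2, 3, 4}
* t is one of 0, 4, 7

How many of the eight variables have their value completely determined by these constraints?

g and p share exactly the 2 values {1, 6}; by pigeonhole those values go to them, so strike 1, 6 from s.
f, q, r between them cover only {0, 3, 4} — a naked triple. Remove those values from h, s, t.
s has just one choice, so s = 2.
That leaves t = 7.
Determined: s=2, t=7. The other variables each still have more than one consistent value. That makes 2.

2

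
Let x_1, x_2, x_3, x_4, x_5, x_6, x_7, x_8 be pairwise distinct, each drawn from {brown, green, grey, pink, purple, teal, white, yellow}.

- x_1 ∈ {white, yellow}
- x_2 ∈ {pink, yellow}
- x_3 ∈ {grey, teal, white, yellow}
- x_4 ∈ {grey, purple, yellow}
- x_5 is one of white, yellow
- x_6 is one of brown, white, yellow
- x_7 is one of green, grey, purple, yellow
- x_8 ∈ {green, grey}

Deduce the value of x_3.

Among the 8 variables, brown fits only x_6 (and all 8 values in {brown, green, grey, pink, purple, teal, white, yellow} must be used), so x_6 = brown.
The 7 still-open variables draw from only 7 values {green, grey, pink, purple, teal, white, yellow}, so each is used; only x_2 can be pink, hence x_2 = pink.
The 6 still-open variables draw from only 6 values {green, grey, purple, teal, white, yellow}, so each is used; only x_3 can be teal, hence x_3 = teal.

teal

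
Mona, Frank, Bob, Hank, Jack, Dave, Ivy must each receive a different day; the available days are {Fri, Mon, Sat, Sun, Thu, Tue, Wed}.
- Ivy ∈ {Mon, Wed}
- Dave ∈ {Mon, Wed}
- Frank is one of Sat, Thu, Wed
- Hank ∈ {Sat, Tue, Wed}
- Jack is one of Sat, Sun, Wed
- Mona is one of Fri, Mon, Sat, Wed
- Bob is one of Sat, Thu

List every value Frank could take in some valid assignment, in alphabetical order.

The 7 variables together cover exactly {Fri, Mon, Sat, Sun, Thu, Tue, Wed} — 7 values for 7 variables — and Fri appears only in Mona's list, so Mona = Fri.
The 6 still-open variables draw from only 6 values {Mon, Sat, Sun, Thu, Tue, Wed}, so each is used; only Jack can be Sun, hence Jack = Sun.
The 5 still-open variables together cover exactly {Mon, Sat, Thu, Tue, Wed} — 5 values for 5 variables — and Tue appears only in Hank's list, so Hank = Tue.
Dave and Ivy between them cover only {Mon, Wed} — a naked pair. Remove those values from Frank.
No further eliminations apply; Frank can still be any of Sat, Thu.

Sat, Thu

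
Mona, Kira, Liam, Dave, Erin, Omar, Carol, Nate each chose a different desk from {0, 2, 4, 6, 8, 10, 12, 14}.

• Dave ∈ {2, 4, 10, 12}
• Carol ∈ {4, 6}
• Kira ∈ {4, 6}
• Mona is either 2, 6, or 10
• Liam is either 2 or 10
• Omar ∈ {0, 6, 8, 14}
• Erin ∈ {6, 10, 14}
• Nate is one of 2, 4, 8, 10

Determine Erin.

Among the 8 variables, 0 fits only Omar (and all 8 values in {0, 2, 4, 6, 8, 10, 12, 14} must be used), so Omar = 0.
Among the 7 still-open variables, 8 fits only Nate (and all 7 values in {2, 4, 6, 8, 10, 12, 14} must be used), so Nate = 8.
The 6 still-open variables together cover exactly {2, 4, 6, 10, 12, 14} — 6 values for 6 variables — and 12 appears only in Dave's list, so Dave = 12.
The 5 still-open variables draw from only 5 values {2, 4, 6, 10, 14}, so each is used; only Erin can be 14, hence Erin = 14.

14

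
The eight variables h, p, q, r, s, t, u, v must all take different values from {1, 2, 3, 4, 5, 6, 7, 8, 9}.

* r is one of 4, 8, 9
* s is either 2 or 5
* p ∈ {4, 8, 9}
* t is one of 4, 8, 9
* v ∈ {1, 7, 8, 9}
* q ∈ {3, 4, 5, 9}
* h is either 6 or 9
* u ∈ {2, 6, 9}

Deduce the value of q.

The 3 variables p, r, t are confined to {4, 8, 9}, which locks those values in; drop them from h, q, u, v.
That leaves h = 6. Eliminate 6 elsewhere: u.
u must be 2 (only option left). So s can't be 2.
s's domain is down to {5}, so s = 5. So q can't be 5.
So q = 3.

3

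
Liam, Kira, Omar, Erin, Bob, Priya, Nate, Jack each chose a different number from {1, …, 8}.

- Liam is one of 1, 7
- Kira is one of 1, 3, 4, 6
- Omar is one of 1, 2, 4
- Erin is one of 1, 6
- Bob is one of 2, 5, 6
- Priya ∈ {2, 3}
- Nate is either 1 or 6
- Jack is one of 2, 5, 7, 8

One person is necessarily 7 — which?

Liam

The 8 variables together cover exactly {1, 2, 3, 4, 5, 6, 7, 8} — 8 values for 8 variables — and 8 appears only in Jack's list, so Jack = 8.
The 7 still-open variables together cover exactly {1, 2, 3, 4, 5, 6, 7} — 7 values for 7 variables — and 5 appears only in Bob's list, so Bob = 5.
The 6 still-open variables together cover exactly {1, 2, 3, 4, 6, 7} — 6 values for 6 variables — and 7 appears only in Liam's list, so Liam = 7.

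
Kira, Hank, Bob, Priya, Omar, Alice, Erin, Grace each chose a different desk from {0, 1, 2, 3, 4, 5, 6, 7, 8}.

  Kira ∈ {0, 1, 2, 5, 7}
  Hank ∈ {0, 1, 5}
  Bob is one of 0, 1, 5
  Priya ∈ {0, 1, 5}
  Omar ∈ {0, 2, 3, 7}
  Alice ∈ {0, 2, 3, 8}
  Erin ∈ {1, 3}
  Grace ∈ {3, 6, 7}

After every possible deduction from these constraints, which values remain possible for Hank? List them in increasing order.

0, 1, 5

The 8 variables together cover exactly {0, 1, 2, 3, 5, 6, 7, 8} — 8 values for 8 variables — and 6 appears only in Grace's list, so Grace = 6.
Among the 7 still-open variables, 8 fits only Alice (and all 7 values in {0, 1, 2, 3, 5, 7, 8} must be used), so Alice = 8.
Hank, Bob, Priya between them cover only {0, 1, 5} — a naked triple. Remove those values from Kira, Omar, Erin.
That leaves Erin = 3. Eliminate 3 elsewhere: Omar.
No further eliminations apply; Hank can still be any of 0, 1, 5.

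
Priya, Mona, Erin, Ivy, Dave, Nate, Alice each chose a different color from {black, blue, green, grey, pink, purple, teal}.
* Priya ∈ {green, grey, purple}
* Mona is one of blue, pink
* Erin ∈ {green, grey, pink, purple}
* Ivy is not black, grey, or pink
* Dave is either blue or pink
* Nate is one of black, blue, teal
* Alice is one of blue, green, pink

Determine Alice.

Among the 7 variables, black fits only Nate (and all 7 values in {black, blue, green, grey, pink, purple, teal} must be used), so Nate = black.
The 6 still-open variables draw from only 6 values {blue, green, grey, pink, purple, teal}, so each is used; only Ivy can be teal, hence Ivy = teal.
The 2 variables Mona and Dave are confined to {blue, pink}, which locks those values in; drop them from Erin, Alice.
So Alice = green.

green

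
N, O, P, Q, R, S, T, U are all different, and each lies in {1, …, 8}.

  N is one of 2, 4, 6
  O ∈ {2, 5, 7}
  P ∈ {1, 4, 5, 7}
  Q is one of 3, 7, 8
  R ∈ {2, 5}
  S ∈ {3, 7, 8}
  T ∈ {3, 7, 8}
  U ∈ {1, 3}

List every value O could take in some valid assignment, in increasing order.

Among the 8 variables, 6 fits only N (and all 8 values in {1, 2, 3, 4, 5, 6, 7, 8} must be used), so N = 6.
The 7 still-open variables together cover exactly {1, 2, 3, 4, 5, 7, 8} — 7 values for 7 variables — and 4 appears only in P's list, so P = 4.
The 6 still-open variables draw from only 6 values {1, 2, 3, 5, 7, 8}, so each is used; only U can be 1, hence U = 1.
Q, S, T share exactly the 3 values {3, 7, 8}; by pigeonhole those values go to them, so strike 3, 7, 8 from O.
No further eliminations apply; O can still be any of 2, 5.

2, 5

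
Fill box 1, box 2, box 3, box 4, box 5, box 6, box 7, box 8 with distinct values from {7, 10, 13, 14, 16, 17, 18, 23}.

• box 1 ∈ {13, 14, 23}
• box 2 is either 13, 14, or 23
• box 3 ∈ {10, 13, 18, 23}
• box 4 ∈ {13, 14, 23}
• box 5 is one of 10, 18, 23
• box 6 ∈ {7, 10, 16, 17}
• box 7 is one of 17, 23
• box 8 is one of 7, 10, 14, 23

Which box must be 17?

The 8 variables together cover exactly {7, 10, 13, 14, 16, 17, 18, 23} — 8 values for 8 variables — and 16 appears only in box 6's list, so box 6 = 16.
The 7 still-open variables together cover exactly {7, 10, 13, 14, 17, 18, 23} — 7 values for 7 variables — and 7 appears only in box 8's list, so box 8 = 7.
The 6 still-open variables together cover exactly {10, 13, 14, 17, 18, 23} — 6 values for 6 variables — and 17 appears only in box 7's list, so box 7 = 17.

box 7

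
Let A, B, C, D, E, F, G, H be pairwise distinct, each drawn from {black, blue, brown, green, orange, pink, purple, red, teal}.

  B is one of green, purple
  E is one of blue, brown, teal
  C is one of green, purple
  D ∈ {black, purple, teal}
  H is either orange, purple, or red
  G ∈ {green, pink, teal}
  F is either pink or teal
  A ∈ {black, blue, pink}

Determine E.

brown

The 2 variables B and C are confined to {green, purple}, which locks those values in; drop them from D, G, H.
F and G share exactly the 2 values {pink, teal}; by pigeonhole those values go to them, so strike pink, teal from A, D, E.
D has just one choice, so D = black. Remove black from A.
That leaves A = blue. So E can't be blue.
So E = brown.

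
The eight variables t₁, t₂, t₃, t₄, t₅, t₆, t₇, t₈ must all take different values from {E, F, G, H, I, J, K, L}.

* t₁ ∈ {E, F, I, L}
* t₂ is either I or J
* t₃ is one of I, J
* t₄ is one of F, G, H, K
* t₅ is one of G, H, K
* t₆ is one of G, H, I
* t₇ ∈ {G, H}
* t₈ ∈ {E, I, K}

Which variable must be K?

The 8 variables together cover exactly {E, F, G, H, I, J, K, L} — 8 values for 8 variables — and L appears only in t₁'s list, so t₁ = L.
The 7 still-open variables together cover exactly {E, F, G, H, I, J, K} — 7 values for 7 variables — and E appears only in t₈'s list, so t₈ = E.
Among the 6 still-open variables, F fits only t₄ (and all 6 values in {F, G, H, I, J, K} must be used), so t₄ = F.
Among the 5 still-open variables, K fits only t₅ (and all 5 values in {G, H, I, J, K} must be used), so t₅ = K.

t₅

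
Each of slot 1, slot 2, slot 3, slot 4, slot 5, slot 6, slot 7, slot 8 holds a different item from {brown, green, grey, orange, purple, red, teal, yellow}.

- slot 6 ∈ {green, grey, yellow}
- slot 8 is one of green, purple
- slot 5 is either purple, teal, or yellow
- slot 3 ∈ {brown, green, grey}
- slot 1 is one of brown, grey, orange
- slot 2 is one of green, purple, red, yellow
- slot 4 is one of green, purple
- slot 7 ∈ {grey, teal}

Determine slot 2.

red

The 8 variables together cover exactly {brown, green, grey, orange, purple, red, teal, yellow} — 8 values for 8 variables — and orange appears only in slot 1's list, so slot 1 = orange.
Among the 7 still-open variables, brown fits only slot 3 (and all 7 values in {brown, green, grey, purple, red, teal, yellow} must be used), so slot 3 = brown.
The 6 still-open variables draw from only 6 values {green, grey, purple, red, teal, yellow}, so each is used; only slot 2 can be red, hence slot 2 = red.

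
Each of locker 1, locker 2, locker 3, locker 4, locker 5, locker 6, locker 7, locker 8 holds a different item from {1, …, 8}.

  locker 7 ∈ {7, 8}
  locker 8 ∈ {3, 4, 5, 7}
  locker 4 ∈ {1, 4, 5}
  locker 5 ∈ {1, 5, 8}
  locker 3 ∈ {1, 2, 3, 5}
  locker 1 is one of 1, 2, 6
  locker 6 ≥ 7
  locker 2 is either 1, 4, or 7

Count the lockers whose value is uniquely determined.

3

The 8 variables together cover exactly {1, 2, 3, 4, 5, 6, 7, 8} — 8 values for 8 variables — and 6 appears only in locker 1's list, so locker 1 = 6.
Among the 7 still-open variables, 2 fits only locker 3 (and all 7 values in {1, 2, 3, 4, 5, 7, 8} must be used), so locker 3 = 2.
The 6 still-open variables draw from only 6 values {1, 3, 4, 5, 7, 8}, so each is used; only locker 8 can be 3, hence locker 8 = 3.
locker 6 and locker 7 between them cover only {7, 8} — a naked pair. Remove those values from locker 2, locker 5.
Determined: locker 1=6, locker 3=2, locker 8=3. The other lockers each still have more than one consistent value. That makes 3.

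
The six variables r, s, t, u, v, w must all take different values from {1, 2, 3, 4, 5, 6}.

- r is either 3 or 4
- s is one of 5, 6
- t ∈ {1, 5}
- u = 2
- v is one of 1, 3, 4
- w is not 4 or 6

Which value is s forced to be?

u's domain is down to {2}, so u = 2. Eliminate 2 elsewhere: w.
Among the 5 still-open variables, 6 fits only s (and all 5 values in {1, 3, 4, 5, 6} must be used), so s = 6.

6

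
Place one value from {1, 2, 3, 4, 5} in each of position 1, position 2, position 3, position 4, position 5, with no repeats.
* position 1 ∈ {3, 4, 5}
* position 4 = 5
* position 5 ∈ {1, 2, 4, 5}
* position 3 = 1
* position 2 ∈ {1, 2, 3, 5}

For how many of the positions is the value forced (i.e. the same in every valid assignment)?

2

position 3's domain is down to {1}, so position 3 = 1. Eliminate 1 elsewhere: position 2, position 5.
position 4 must be 5 (only option left). So position 1, position 2, position 5 can't be 5.
Determined: position 3=1, position 4=5. The other positions each still have more than one consistent value. That makes 2.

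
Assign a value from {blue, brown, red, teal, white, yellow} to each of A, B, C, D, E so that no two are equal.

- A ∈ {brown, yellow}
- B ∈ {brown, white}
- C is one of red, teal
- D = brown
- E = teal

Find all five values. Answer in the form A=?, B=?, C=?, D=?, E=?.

D's domain is down to {brown}, so D = brown. Strike brown from A, B.
E has just one choice, so E = teal. So C can't be teal.
That leaves A = yellow.
B's domain is down to {white}, so B = white.
C has just one choice, so C = red.

A=yellow, B=white, C=red, D=brown, E=teal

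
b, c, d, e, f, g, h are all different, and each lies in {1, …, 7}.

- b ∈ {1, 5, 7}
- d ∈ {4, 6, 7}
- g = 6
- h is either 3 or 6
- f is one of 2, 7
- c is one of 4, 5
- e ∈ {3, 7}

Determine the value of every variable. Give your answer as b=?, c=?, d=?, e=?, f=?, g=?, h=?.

g has just one choice, so g = 6. Remove 6 from d, h.
h has just one choice, so h = 3. So e can't be 3.
e's domain is down to {7}, so e = 7. Eliminate 7 elsewhere: b, d, f.
f must be 2 (only option left).
d must be 4 (only option left). Remove 4 from c.
That leaves c = 5. Strike 5 from b.
b has just one choice, so b = 1.

b=1, c=5, d=4, e=7, f=2, g=6, h=3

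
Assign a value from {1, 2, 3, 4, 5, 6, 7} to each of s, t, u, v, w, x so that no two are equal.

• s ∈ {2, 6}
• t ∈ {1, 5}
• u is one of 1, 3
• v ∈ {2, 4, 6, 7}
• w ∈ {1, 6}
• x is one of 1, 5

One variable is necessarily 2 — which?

s

t and x between them cover only {1, 5} — a naked pair. Remove those values from u, w.
u has just one choice, so u = 3.
That leaves w = 6. Remove 6 from s, v.
So 2 goes to s.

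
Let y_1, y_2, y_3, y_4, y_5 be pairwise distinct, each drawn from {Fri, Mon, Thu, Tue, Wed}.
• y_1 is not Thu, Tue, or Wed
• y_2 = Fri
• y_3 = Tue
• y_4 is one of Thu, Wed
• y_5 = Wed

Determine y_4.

Thu

y_2's domain is down to {Fri}, so y_2 = Fri. Eliminate Fri elsewhere: y_1.
y_3's domain is down to {Tue}, so y_3 = Tue.
That leaves y_5 = Wed. Eliminate Wed elsewhere: y_4.
So y_4 = Thu.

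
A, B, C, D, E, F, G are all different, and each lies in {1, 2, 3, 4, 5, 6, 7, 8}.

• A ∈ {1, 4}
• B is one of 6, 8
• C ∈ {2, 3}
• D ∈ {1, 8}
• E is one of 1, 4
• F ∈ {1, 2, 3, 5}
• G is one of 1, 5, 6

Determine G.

A and E between them cover only {1, 4} — a naked pair. Remove those values from D, F, G.
That leaves D = 8. Eliminate 8 elsewhere: B.
B has just one choice, so B = 6. Strike 6 from G.
So G = 5.

5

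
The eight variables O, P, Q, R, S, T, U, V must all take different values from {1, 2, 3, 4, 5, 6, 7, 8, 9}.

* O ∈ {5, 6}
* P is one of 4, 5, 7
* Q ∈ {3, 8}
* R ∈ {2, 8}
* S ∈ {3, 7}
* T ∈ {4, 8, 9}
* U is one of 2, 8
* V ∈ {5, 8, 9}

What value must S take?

Among the 8 variables, 6 fits only O (and all 8 values in {2, 3, 4, 5, 6, 7, 8, 9} must be used), so O = 6.
R and U between them cover only {2, 8} — a naked pair. Remove those values from Q, T, V.
That leaves Q = 3. Remove 3 from S.
So S = 7.

7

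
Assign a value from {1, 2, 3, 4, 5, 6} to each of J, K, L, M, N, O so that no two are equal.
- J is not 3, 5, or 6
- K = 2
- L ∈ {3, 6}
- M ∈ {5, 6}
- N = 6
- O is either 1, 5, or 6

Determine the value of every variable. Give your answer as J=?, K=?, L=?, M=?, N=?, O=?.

J=4, K=2, L=3, M=5, N=6, O=1

K has just one choice, so K = 2. Eliminate 2 elsewhere: J.
That leaves N = 6. Eliminate 6 elsewhere: L, M, O.
L's domain is down to {3}, so L = 3.
M must be 5 (only option left). So O can't be 5.
That leaves O = 1. Eliminate 1 elsewhere: J.
J's domain is down to {4}, so J = 4.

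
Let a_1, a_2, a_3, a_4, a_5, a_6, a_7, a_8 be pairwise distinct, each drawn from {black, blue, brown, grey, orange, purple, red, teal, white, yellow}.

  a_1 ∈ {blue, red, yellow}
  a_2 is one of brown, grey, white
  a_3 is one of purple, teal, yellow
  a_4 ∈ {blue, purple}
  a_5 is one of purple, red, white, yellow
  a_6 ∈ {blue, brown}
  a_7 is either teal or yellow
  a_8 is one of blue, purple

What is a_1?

The 8 variables draw from only 8 values {blue, brown, grey, purple, red, teal, white, yellow}, so each is used; only a_2 can be grey, hence a_2 = grey.
The 7 still-open variables draw from only 7 values {blue, brown, purple, red, teal, white, yellow}, so each is used; only a_6 can be brown, hence a_6 = brown.
Among the 6 still-open variables, white fits only a_5 (and all 6 values in {blue, purple, red, teal, white, yellow} must be used), so a_5 = white.
The 5 still-open variables draw from only 5 values {blue, purple, red, teal, yellow}, so each is used; only a_1 can be red, hence a_1 = red.

red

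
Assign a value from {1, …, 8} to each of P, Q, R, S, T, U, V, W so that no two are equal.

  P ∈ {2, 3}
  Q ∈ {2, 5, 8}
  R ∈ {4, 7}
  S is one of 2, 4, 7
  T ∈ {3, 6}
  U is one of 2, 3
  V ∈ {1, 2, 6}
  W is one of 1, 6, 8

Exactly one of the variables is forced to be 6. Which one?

Among the 8 variables, 5 fits only Q (and all 8 values in {1, 2, 3, 4, 5, 6, 7, 8} must be used), so Q = 5.
Among the 7 still-open variables, 8 fits only W (and all 7 values in {1, 2, 3, 4, 6, 7, 8} must be used), so W = 8.
The 6 still-open variables together cover exactly {1, 2, 3, 4, 6, 7} — 6 values for 6 variables — and 1 appears only in V's list, so V = 1.
The 5 still-open variables draw from only 5 values {2, 3, 4, 6, 7}, so each is used; only T can be 6, hence T = 6.

T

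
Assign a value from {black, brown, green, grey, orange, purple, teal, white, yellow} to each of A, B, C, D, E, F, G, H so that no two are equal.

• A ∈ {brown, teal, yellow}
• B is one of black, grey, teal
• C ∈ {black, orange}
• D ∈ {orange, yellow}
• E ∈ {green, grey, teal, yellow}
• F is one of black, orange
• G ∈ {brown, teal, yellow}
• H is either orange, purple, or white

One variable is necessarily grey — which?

C and F between them cover only {black, orange} — a naked pair. Remove those values from B, D, H.
D must be yellow (only option left). Strike yellow from A, E, G.
A and G between them cover only {brown, teal} — a naked pair. Remove those values from B, E.
So grey goes to B.

B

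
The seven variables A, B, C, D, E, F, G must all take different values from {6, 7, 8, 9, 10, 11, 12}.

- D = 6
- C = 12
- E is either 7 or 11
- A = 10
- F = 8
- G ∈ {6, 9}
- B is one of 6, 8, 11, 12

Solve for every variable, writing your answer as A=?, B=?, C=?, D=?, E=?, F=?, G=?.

A's domain is down to {10}, so A = 10.
C's domain is down to {12}, so C = 12. Eliminate 12 elsewhere: B.
That leaves D = 6. Strike 6 from B, G.
F must be 8 (only option left). Strike 8 from B.
G must be 9 (only option left).
B's domain is down to {11}, so B = 11. Remove 11 from E.
E's domain is down to {7}, so E = 7.

A=10, B=11, C=12, D=6, E=7, F=8, G=9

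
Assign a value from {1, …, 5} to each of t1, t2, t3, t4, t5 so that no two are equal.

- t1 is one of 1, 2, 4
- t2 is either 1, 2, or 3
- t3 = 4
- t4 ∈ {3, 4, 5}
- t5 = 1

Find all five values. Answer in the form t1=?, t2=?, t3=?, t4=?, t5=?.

t3 must be 4 (only option left). So t1, t4 can't be 4.
t5 must be 1 (only option left). Remove 1 from t1, t2.
t1's domain is down to {2}, so t1 = 2. Strike 2 from t2.
t2's domain is down to {3}, so t2 = 3. Remove 3 from t4.
t4 has just one choice, so t4 = 5.

t1=2, t2=3, t3=4, t4=5, t5=1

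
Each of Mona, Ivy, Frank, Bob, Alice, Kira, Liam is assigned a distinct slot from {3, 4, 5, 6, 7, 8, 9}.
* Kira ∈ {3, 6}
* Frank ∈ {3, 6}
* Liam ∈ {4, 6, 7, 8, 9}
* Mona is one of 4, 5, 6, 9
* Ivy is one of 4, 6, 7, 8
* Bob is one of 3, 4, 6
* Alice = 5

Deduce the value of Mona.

9

Alice must be 5 (only option left). Remove 5 from Mona.
Frank and Kira share exactly the 2 values {3, 6}; by pigeonhole those values go to them, so strike 3, 6 from Mona, Ivy, Bob, Liam.
Bob has just one choice, so Bob = 4. Remove 4 from Mona, Ivy, Liam.
So Mona = 9.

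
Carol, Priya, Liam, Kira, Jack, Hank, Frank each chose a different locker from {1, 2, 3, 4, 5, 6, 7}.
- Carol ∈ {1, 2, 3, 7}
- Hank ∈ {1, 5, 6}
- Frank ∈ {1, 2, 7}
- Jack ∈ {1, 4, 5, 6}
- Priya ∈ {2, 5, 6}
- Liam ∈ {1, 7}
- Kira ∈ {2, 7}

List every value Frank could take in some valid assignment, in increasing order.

The 7 variables draw from only 7 values {1, 2, 3, 4, 5, 6, 7}, so each is used; only Carol can be 3, hence Carol = 3.
Among the 6 still-open variables, 4 fits only Jack (and all 6 values in {1, 2, 4, 5, 6, 7} must be used), so Jack = 4.
The 3 variables Liam, Kira, Frank are confined to {1, 2, 7}, which locks those values in; drop them from Priya, Hank.
No further eliminations apply; Frank can still be any of 1, 2, 7.

1, 2, 7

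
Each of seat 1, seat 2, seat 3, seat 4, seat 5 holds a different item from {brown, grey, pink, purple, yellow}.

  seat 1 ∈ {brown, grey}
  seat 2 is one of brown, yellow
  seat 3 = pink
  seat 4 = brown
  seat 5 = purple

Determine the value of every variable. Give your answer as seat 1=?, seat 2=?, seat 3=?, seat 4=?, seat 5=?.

seat 1=grey, seat 2=yellow, seat 3=pink, seat 4=brown, seat 5=purple

seat 3 must be pink (only option left).
seat 4 must be brown (only option left). Eliminate brown elsewhere: seat 1, seat 2.
seat 5 must be purple (only option left).
That leaves seat 1 = grey.
seat 2 must be yellow (only option left).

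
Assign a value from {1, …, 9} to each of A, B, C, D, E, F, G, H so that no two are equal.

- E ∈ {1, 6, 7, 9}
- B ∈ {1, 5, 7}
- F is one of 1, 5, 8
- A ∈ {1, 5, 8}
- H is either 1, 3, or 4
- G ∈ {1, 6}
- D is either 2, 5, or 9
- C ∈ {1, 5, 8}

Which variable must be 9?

E

The 3 variables A, C, F are confined to {1, 5, 8}, which locks those values in; drop them from B, D, E, G, H.
B's domain is down to {7}, so B = 7. Remove 7 from E.
G has just one choice, so G = 6. Eliminate 6 elsewhere: E.
So 9 goes to E.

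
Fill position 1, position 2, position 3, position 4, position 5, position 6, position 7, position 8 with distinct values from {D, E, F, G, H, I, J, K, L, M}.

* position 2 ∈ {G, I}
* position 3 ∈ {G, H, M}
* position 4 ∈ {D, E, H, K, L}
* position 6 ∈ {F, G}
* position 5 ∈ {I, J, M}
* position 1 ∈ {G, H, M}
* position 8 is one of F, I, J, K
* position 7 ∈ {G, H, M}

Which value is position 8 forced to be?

K

The 3 variables position 1, position 3, position 7 are confined to {G, H, M}, which locks those values in; drop them from position 2, position 4, position 5, position 6.
position 2's domain is down to {I}, so position 2 = I. Eliminate I elsewhere: position 5, position 8.
position 5 has just one choice, so position 5 = J. Strike J from position 8.
That leaves position 6 = F. Remove F from position 8.
So position 8 = K.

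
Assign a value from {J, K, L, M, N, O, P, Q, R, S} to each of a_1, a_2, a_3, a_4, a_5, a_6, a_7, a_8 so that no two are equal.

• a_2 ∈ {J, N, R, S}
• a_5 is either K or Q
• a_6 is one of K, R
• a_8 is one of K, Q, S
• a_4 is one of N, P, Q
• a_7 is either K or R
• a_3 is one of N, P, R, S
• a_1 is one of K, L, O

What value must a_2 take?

a_6 and a_7 between them cover only {K, R} — a naked pair. Remove those values from a_1, a_2, a_3, a_5, a_8.
a_5 has just one choice, so a_5 = Q. So a_4, a_8 can't be Q.
a_8 has just one choice, so a_8 = S. So a_2, a_3 can't be S.
a_3 and a_4 between them cover only {N, P} — a naked pair. Remove those values from a_2.
So a_2 = J.

J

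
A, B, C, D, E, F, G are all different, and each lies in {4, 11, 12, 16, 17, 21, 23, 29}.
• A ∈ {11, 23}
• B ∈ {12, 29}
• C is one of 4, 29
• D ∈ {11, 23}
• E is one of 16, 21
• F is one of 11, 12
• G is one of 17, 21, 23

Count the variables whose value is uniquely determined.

The 2 variables A and D are confined to {11, 23}, which locks those values in; drop them from F, G.
F's domain is down to {12}, so F = 12. Strike 12 from B.
B has just one choice, so B = 29. So C can't be 29.
C must be 4 (only option left).
Determined: B=29, C=4, F=12. The other variables each still have more than one consistent value. That makes 3.

3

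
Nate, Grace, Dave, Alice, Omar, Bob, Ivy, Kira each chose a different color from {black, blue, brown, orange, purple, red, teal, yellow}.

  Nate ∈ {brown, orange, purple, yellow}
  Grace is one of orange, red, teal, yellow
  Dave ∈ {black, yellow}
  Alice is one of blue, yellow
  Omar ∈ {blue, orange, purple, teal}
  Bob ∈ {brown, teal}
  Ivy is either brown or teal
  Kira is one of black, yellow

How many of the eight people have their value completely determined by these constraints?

2

The 8 variables together cover exactly {black, blue, brown, orange, purple, red, teal, yellow} — 8 values for 8 variables — and red appears only in Grace's list, so Grace = red.
Dave and Kira share exactly the 2 values {black, yellow}; by pigeonhole those values go to them, so strike black, yellow from Nate, Alice.
Alice has just one choice, so Alice = blue. Remove blue from Omar.
Bob and Ivy between them cover only {brown, teal} — a naked pair. Remove those values from Nate, Omar.
Determined: Grace=red, Alice=blue. The other people each still have more than one consistent value. That makes 2.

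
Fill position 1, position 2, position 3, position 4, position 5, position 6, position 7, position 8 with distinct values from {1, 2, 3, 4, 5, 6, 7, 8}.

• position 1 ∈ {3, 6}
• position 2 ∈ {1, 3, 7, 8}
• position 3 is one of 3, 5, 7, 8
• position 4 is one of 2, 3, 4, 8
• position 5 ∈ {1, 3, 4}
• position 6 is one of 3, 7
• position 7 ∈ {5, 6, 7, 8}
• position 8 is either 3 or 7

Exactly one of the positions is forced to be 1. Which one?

position 2

Among the 8 variables, 2 fits only position 4 (and all 8 values in {1, 2, 3, 4, 5, 6, 7, 8} must be used), so position 4 = 2.
The 7 still-open variables together cover exactly {1, 3, 4, 5, 6, 7, 8} — 7 values for 7 variables — and 4 appears only in position 5's list, so position 5 = 4.
Among the 6 still-open variables, 1 fits only position 2 (and all 6 values in {1, 3, 5, 6, 7, 8} must be used), so position 2 = 1.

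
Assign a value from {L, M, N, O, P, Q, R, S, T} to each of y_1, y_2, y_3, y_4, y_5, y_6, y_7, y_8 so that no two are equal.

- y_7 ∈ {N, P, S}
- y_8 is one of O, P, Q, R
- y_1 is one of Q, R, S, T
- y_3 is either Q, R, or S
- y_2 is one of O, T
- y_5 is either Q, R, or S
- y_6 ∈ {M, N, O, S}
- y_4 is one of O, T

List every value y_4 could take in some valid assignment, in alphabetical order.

The 8 variables together cover exactly {M, N, O, P, Q, R, S, T} — 8 values for 8 variables — and M appears only in y_6's list, so y_6 = M.
The 7 still-open variables together cover exactly {N, O, P, Q, R, S, T} — 7 values for 7 variables — and N appears only in y_7's list, so y_7 = N.
The 6 still-open variables together cover exactly {O, P, Q, R, S, T} — 6 values for 6 variables — and P appears only in y_8's list, so y_8 = P.
The 2 variables y_2 and y_4 are confined to {O, T}, which locks those values in; drop them from y_1.
No further eliminations apply; y_4 can still be any of O, T.

O, T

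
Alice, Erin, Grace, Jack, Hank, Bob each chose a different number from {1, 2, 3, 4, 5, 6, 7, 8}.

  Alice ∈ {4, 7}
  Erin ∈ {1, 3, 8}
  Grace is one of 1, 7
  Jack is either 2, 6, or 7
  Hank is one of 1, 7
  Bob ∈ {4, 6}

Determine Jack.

Grace and Hank share exactly the 2 values {1, 7}; by pigeonhole those values go to them, so strike 1, 7 from Alice, Erin, Jack.
Alice's domain is down to {4}, so Alice = 4. Strike 4 from Bob.
Bob's domain is down to {6}, so Bob = 6. Strike 6 from Jack.
So Jack = 2.

2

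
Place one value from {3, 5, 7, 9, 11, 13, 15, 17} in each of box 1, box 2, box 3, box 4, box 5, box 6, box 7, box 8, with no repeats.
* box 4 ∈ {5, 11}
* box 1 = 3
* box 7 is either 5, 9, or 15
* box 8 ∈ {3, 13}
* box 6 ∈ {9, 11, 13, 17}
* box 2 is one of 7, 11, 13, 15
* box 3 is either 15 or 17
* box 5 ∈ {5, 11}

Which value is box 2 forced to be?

box 1 must be 3 (only option left). Strike 3 from box 8.
box 8 must be 13 (only option left). Remove 13 from box 2, box 6.
The 6 still-open variables draw from only 6 values {5, 7, 9, 11, 15, 17}, so each is used; only box 2 can be 7, hence box 2 = 7.

7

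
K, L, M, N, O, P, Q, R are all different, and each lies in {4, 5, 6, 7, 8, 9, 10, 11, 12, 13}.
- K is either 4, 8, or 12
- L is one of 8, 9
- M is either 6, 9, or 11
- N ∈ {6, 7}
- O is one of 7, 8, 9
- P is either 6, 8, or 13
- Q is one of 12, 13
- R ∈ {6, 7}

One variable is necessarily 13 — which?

P

The 8 variables draw from only 8 values {4, 6, 7, 8, 9, 11, 12, 13}, so each is used; only K can be 4, hence K = 4.
Among the 7 still-open variables, 11 fits only M (and all 7 values in {6, 7, 8, 9, 11, 12, 13} must be used), so M = 11.
Among the 6 still-open variables, 12 fits only Q (and all 6 values in {6, 7, 8, 9, 12, 13} must be used), so Q = 12.
The 5 still-open variables together cover exactly {6, 7, 8, 9, 13} — 5 values for 5 variables — and 13 appears only in P's list, so P = 13.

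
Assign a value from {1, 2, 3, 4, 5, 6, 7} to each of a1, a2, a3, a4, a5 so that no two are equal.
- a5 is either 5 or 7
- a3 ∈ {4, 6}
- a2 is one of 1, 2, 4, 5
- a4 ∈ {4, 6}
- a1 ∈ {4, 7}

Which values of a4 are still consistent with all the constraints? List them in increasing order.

a3 and a4 share exactly the 2 values {4, 6}; by pigeonhole those values go to them, so strike 4, 6 from a1, a2.
That leaves a1 = 7. Eliminate 7 elsewhere: a5.
a5's domain is down to {5}, so a5 = 5. Remove 5 from a2.
No further eliminations apply; a4 can still be any of 4, 6.

4, 6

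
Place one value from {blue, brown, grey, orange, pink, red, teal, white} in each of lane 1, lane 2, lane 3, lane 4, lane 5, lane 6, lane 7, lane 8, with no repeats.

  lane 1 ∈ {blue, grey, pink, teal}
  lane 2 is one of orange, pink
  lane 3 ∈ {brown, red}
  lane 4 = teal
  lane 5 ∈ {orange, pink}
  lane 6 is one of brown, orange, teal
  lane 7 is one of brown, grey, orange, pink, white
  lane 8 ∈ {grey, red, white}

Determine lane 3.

red

lane 4's domain is down to {teal}, so lane 4 = teal. Strike teal from lane 1, lane 6.
The 7 still-open variables draw from only 7 values {blue, brown, grey, orange, pink, red, white}, so each is used; only lane 1 can be blue, hence lane 1 = blue.
lane 2 and lane 5 share exactly the 2 values {orange, pink}; by pigeonhole those values go to them, so strike orange, pink from lane 6, lane 7.
That leaves lane 6 = brown. So lane 3, lane 7 can't be brown.
So lane 3 = red.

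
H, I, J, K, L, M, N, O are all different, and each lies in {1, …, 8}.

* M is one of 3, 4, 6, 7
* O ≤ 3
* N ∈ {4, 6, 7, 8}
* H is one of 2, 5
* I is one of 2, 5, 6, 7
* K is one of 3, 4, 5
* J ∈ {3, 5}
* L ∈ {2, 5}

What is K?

4

The 8 variables together cover exactly {1, 2, 3, 4, 5, 6, 7, 8} — 8 values for 8 variables — and 1 appears only in O's list, so O = 1.
The 7 still-open variables together cover exactly {2, 3, 4, 5, 6, 7, 8} — 7 values for 7 variables — and 8 appears only in N's list, so N = 8.
H and L share exactly the 2 values {2, 5}; by pigeonhole those values go to them, so strike 2, 5 from I, J, K.
J's domain is down to {3}, so J = 3. Strike 3 from K, M.
So K = 4.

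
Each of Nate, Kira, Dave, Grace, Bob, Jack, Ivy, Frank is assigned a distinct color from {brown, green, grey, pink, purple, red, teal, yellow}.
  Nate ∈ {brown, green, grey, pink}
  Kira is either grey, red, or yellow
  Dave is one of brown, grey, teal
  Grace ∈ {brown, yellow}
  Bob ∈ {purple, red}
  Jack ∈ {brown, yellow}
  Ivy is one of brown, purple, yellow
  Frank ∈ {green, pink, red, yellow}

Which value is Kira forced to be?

The 8 variables together cover exactly {brown, green, grey, pink, purple, red, teal, yellow} — 8 values for 8 variables — and teal appears only in Dave's list, so Dave = teal.
Grace and Jack between them cover only {brown, yellow} — a naked pair. Remove those values from Nate, Kira, Ivy, Frank.
Ivy must be purple (only option left). Remove purple from Bob.
Bob's domain is down to {red}, so Bob = red. So Kira, Frank can't be red.
So Kira = grey.

grey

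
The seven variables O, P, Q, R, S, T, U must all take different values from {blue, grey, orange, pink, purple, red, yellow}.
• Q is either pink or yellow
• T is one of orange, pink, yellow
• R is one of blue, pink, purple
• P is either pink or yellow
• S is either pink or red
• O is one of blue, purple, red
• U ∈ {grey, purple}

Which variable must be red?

The 7 variables draw from only 7 values {blue, grey, orange, pink, purple, red, yellow}, so each is used; only U can be grey, hence U = grey.
Among the 6 still-open variables, orange fits only T (and all 6 values in {blue, orange, pink, purple, red, yellow} must be used), so T = orange.
P and Q between them cover only {pink, yellow} — a naked pair. Remove those values from R, S.
So red goes to S.

S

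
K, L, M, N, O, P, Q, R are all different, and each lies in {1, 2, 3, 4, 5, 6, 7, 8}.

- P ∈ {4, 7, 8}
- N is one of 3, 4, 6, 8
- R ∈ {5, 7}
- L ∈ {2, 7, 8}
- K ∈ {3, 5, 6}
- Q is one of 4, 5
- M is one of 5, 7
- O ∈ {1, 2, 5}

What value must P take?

Among the 8 variables, 1 fits only O (and all 8 values in {1, 2, 3, 4, 5, 6, 7, 8} must be used), so O = 1.
Among the 7 still-open variables, 2 fits only L (and all 7 values in {2, 3, 4, 5, 6, 7, 8} must be used), so L = 2.
The 2 variables M and R are confined to {5, 7}, which locks those values in; drop them from K, P, Q.
Q's domain is down to {4}, so Q = 4. Remove 4 from N, P.
So P = 8.

8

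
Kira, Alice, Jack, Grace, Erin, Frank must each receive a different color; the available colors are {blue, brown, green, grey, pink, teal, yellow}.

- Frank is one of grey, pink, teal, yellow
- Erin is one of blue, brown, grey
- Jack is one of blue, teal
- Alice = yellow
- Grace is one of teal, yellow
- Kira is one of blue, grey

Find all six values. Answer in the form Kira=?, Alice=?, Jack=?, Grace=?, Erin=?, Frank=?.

Alice has just one choice, so Alice = yellow. Eliminate yellow elsewhere: Grace, Frank.
That leaves Grace = teal. Remove teal from Jack, Frank.
Jack must be blue (only option left). Remove blue from Kira, Erin.
Kira has just one choice, so Kira = grey. Remove grey from Erin, Frank.
Erin's domain is down to {brown}, so Erin = brown.
Frank has just one choice, so Frank = pink.

Kira=grey, Alice=yellow, Jack=blue, Grace=teal, Erin=brown, Frank=pink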